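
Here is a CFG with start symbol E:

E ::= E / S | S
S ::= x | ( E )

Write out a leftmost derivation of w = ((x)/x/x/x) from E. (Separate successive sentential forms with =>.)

E => S => (E) => (E/S) => (E/S/S) => (E/S/S/S) => (S/S/S/S) => ((E)/S/S/S) => ((S)/S/S/S) => ((x)/S/S/S) => ((x)/x/S/S) => ((x)/x/x/S) => ((x)/x/x/x)

E => S   [E ::= S]
S => (E)   [S ::= ( E )]
(E) => (E/S)   [E ::= E / S]
(E/S) => (E/S/S)   [E ::= E / S]
(E/S/S) => (E/S/S/S)   [E ::= E / S]
(E/S/S/S) => (S/S/S/S)   [E ::= S]
(S/S/S/S) => ((E)/S/S/S)   [S ::= ( E )]
((E)/S/S/S) => ((S)/S/S/S)   [E ::= S]
((S)/S/S/S) => ((x)/S/S/S)   [S ::= x]
((x)/S/S/S) => ((x)/x/S/S)   [S ::= x]
((x)/x/S/S) => ((x)/x/x/S)   [S ::= x]
((x)/x/x/S) => ((x)/x/x/x)   [S ::= x]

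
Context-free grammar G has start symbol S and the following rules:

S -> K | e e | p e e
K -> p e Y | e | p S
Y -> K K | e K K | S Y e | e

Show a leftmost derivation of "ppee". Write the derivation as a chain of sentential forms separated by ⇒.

S ⇒ K   [S -> K]
K ⇒ pS   [K -> p S]
pS ⇒ pK   [S -> K]
pK ⇒ ppS   [K -> p S]
ppS ⇒ ppee   [S -> e e]

S⇒K⇒pS⇒pK⇒ppS⇒ppee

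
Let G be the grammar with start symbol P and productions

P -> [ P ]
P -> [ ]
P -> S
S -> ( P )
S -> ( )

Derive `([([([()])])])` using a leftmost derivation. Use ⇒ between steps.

P ⇒ S   [P -> S]
S ⇒ (P)   [S -> ( P )]
(P) ⇒ ([P])   [P -> [ P ]]
([P]) ⇒ ([S])   [P -> S]
([S]) ⇒ ([(P)])   [S -> ( P )]
([(P)]) ⇒ ([([P])])   [P -> [ P ]]
([([P])]) ⇒ ([([S])])   [P -> S]
([([S])]) ⇒ ([([(P)])])   [S -> ( P )]
([([(P)])]) ⇒ ([([([P])])])   [P -> [ P ]]
([([([P])])]) ⇒ ([([([S])])])   [P -> S]
([([([S])])]) ⇒ ([([([()])])])   [S -> ( )]

P⇒S⇒(P)⇒([P])⇒([S])⇒([(P)])⇒([([P])])⇒([([S])])⇒([([(P)])])⇒([([([P])])])⇒([([([S])])])⇒([([([()])])])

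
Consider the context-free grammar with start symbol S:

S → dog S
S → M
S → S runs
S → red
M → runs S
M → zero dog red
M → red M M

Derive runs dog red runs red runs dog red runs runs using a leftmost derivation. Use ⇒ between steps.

S ⇒ S runs ⇒ S runs runs ⇒ M runs runs ⇒ runs S runs runs ⇒ runs dog S runs runs ⇒ runs dog M runs runs ⇒ runs dog red M M runs runs ⇒ runs dog red runs S M runs runs ⇒ runs dog red runs red M runs runs ⇒ runs dog red runs red runs S runs runs ⇒ runs dog red runs red runs dog S runs runs ⇒ runs dog red runs red runs dog red runs runs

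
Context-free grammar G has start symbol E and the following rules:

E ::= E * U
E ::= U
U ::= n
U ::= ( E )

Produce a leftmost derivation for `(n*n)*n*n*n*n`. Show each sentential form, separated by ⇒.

E ⇒ E*U   [E ::= E * U]
E*U ⇒ E*U*U   [E ::= E * U]
E*U*U ⇒ E*U*U*U   [E ::= E * U]
E*U*U*U ⇒ E*U*U*U*U   [E ::= E * U]
E*U*U*U*U ⇒ U*U*U*U*U   [E ::= U]
U*U*U*U*U ⇒ (E)*U*U*U*U   [U ::= ( E )]
(E)*U*U*U*U ⇒ (E*U)*U*U*U*U   [E ::= E * U]
(E*U)*U*U*U*U ⇒ (U*U)*U*U*U*U   [E ::= U]
(U*U)*U*U*U*U ⇒ (n*U)*U*U*U*U   [U ::= n]
(n*U)*U*U*U*U ⇒ (n*n)*U*U*U*U   [U ::= n]
(n*n)*U*U*U*U ⇒ (n*n)*n*U*U*U   [U ::= n]
(n*n)*n*U*U*U ⇒ (n*n)*n*n*U*U   [U ::= n]
(n*n)*n*n*U*U ⇒ (n*n)*n*n*n*U   [U ::= n]
(n*n)*n*n*n*U ⇒ (n*n)*n*n*n*n   [U ::= n]

E ⇒ E*U ⇒ E*U*U ⇒ E*U*U*U ⇒ E*U*U*U*U ⇒ U*U*U*U*U ⇒ (E)*U*U*U*U ⇒ (E*U)*U*U*U*U ⇒ (U*U)*U*U*U*U ⇒ (n*U)*U*U*U*U ⇒ (n*n)*U*U*U*U ⇒ (n*n)*n*U*U*U ⇒ (n*n)*n*n*U*U ⇒ (n*n)*n*n*n*U ⇒ (n*n)*n*n*n*n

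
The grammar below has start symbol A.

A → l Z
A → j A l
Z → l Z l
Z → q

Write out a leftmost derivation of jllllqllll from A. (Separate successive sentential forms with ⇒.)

A ⇒ jAl ⇒ jlZl ⇒ jllZll ⇒ jlllZlll ⇒ jllllZllll ⇒ jllllqllll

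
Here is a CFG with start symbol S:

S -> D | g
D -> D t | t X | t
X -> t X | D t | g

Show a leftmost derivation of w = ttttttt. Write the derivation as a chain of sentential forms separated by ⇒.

S ⇒ D   [S -> D]
D ⇒ Dt   [D -> D t]
Dt ⇒ Dtt   [D -> D t]
Dtt ⇒ tXtt   [D -> t X]
tXtt ⇒ tDttt   [X -> D t]
tDttt ⇒ tDtttt   [D -> D t]
tDtttt ⇒ tDttttt   [D -> D t]
tDttttt ⇒ ttttttt   [D -> t]

S⇒D⇒Dt⇒Dtt⇒tXtt⇒tDttt⇒tDtttt⇒tDttttt⇒ttttttt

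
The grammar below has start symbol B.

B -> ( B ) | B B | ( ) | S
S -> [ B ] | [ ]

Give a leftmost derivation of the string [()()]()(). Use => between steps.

B=>BB=>BBB=>SBB=>[B]BB=>[BB]BB=>[()B]BB=>[()()]BB=>[()()]()B=>[()()]()()

B => BB   [B -> B B]
BB => BBB   [B -> B B]
BBB => SBB   [B -> S]
SBB => [B]BB   [S -> [ B ]]
[B]BB => [BB]BB   [B -> B B]
[BB]BB => [()B]BB   [B -> ( )]
[()B]BB => [()()]BB   [B -> ( )]
[()()]BB => [()()]()B   [B -> ( )]
[()()]()B => [()()]()()   [B -> ( )]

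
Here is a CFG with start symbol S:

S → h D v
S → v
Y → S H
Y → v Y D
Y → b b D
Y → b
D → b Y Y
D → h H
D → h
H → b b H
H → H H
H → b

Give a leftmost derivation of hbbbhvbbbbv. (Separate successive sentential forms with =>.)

S => hDv   [S → h D v]
hDv => hbYYv   [D → b Y Y]
hbYYv => hbbbDYv   [Y → b b D]
hbbbDYv => hbbbhYv   [D → h]
hbbbhYv => hbbbhSHv   [Y → S H]
hbbbhSHv => hbbbhvHv   [S → v]
hbbbhvHv => hbbbhvHHv   [H → H H]
hbbbhvHHv => hbbbhvbbHHv   [H → b b H]
hbbbhvbbHHv => hbbbhvbbbHv   [H → b]
hbbbhvbbbHv => hbbbhvbbbbv   [H → b]

S=>hDv=>hbYYv=>hbbbDYv=>hbbbhYv=>hbbbhSHv=>hbbbhvHv=>hbbbhvHHv=>hbbbhvbbHHv=>hbbbhvbbbHv=>hbbbhvbbbbv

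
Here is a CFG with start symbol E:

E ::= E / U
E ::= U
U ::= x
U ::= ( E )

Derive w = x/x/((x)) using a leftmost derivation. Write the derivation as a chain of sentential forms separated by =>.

E => E/U   [E ::= E / U]
E/U => E/U/U   [E ::= E / U]
E/U/U => U/U/U   [E ::= U]
U/U/U => x/U/U   [U ::= x]
x/U/U => x/x/U   [U ::= x]
x/x/U => x/x/(E)   [U ::= ( E )]
x/x/(E) => x/x/(U)   [E ::= U]
x/x/(U) => x/x/((E))   [U ::= ( E )]
x/x/((E)) => x/x/((U))   [E ::= U]
x/x/((U)) => x/x/((x))   [U ::= x]

E=>E/U=>E/U/U=>U/U/U=>x/U/U=>x/x/U=>x/x/(E)=>x/x/(U)=>x/x/((E))=>x/x/((U))=>x/x/((x))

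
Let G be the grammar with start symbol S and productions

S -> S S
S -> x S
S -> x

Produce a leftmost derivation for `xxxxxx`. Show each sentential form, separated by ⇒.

S⇒xS⇒xxS⇒xxSS⇒xxSSS⇒xxxSS⇒xxxxSS⇒xxxxxS⇒xxxxxx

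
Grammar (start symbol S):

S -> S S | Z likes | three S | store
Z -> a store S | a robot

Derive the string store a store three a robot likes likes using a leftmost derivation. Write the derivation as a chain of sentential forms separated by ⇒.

S ⇒ S S ⇒ store S ⇒ store Z likes ⇒ store a store S likes ⇒ store a store three S likes ⇒ store a store three Z likes likes ⇒ store a store three a robot likes likes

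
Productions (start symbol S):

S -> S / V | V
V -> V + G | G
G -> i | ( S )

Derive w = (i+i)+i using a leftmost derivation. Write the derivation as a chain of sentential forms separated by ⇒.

S ⇒ V   [S -> V]
V ⇒ V+G   [V -> V + G]
V+G ⇒ G+G   [V -> G]
G+G ⇒ (S)+G   [G -> ( S )]
(S)+G ⇒ (V)+G   [S -> V]
(V)+G ⇒ (V+G)+G   [V -> V + G]
(V+G)+G ⇒ (G+G)+G   [V -> G]
(G+G)+G ⇒ (i+G)+G   [G -> i]
(i+G)+G ⇒ (i+i)+G   [G -> i]
(i+i)+G ⇒ (i+i)+i   [G -> i]

S ⇒ V ⇒ V+G ⇒ G+G ⇒ (S)+G ⇒ (V)+G ⇒ (V+G)+G ⇒ (G+G)+G ⇒ (i+G)+G ⇒ (i+i)+G ⇒ (i+i)+i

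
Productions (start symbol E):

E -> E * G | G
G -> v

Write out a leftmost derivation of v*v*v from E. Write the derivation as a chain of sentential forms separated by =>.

E => E*G => E*G*G => G*G*G => v*G*G => v*v*G => v*v*v

E => E*G   [E -> E * G]
E*G => E*G*G   [E -> E * G]
E*G*G => G*G*G   [E -> G]
G*G*G => v*G*G   [G -> v]
v*G*G => v*v*G   [G -> v]
v*v*G => v*v*v   [G -> v]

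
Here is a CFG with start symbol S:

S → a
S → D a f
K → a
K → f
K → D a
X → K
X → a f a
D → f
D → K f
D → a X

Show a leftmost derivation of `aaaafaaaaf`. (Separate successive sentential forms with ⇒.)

S⇒Daf⇒aXaf⇒aKaf⇒aDaaf⇒aaXaaf⇒aaKaaf⇒aaDaaaf⇒aaaXaaaf⇒aaaKaaaf⇒aaaDaaaaf⇒aaaKfaaaaf⇒aaaafaaaaf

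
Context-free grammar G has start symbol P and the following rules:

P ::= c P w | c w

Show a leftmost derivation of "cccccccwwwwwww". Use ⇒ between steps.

P ⇒ cPw   [P ::= c P w]
cPw ⇒ ccPww   [P ::= c P w]
ccPww ⇒ cccPwww   [P ::= c P w]
cccPwww ⇒ ccccPwwww   [P ::= c P w]
ccccPwwww ⇒ cccccPwwwww   [P ::= c P w]
cccccPwwwww ⇒ ccccccPwwwwww   [P ::= c P w]
ccccccPwwwwww ⇒ cccccccwwwwwww   [P ::= c w]

P⇒cPw⇒ccPww⇒cccPwww⇒ccccPwwww⇒cccccPwwwww⇒ccccccPwwwwww⇒cccccccwwwwwww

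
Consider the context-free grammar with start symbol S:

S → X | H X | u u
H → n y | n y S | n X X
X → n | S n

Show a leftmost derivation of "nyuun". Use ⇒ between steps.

S⇒HX⇒nyX⇒nySn⇒nyuun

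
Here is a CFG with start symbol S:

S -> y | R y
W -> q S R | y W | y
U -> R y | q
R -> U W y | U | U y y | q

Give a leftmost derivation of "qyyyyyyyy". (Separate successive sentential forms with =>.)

S => Ry => Uy => Ryy => UWyyy => RyWyyy => UWyyWyyy => RyWyyWyyy => qyWyyWyyy => qyyyyWyyy => qyyyyyyyy

S => Ry   [S -> R y]
Ry => Uy   [R -> U]
Uy => Ryy   [U -> R y]
Ryy => UWyyy   [R -> U W y]
UWyyy => RyWyyy   [U -> R y]
RyWyyy => UWyyWyyy   [R -> U W y]
UWyyWyyy => RyWyyWyyy   [U -> R y]
RyWyyWyyy => qyWyyWyyy   [R -> q]
qyWyyWyyy => qyyyyWyyy   [W -> y]
qyyyyWyyy => qyyyyyyyy   [W -> y]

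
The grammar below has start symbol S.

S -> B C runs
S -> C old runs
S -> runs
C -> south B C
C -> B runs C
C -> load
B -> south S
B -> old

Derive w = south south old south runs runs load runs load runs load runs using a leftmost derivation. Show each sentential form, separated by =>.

S => B C runs => south S C runs => south B C runs C runs => south south S C runs C runs => south south B C runs C runs C runs => south south old C runs C runs C runs => south south old B runs C runs C runs C runs => south south old south S runs C runs C runs C runs => south south old south runs runs C runs C runs C runs => south south old south runs runs load runs C runs C runs => south south old south runs runs load runs load runs C runs => south south old south runs runs load runs load runs load runs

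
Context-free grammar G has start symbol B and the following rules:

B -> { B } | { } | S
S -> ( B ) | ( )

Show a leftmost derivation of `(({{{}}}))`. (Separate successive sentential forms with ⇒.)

B⇒S⇒(B)⇒(S)⇒((B))⇒(({B}))⇒(({{B}}))⇒(({{{}}}))

B ⇒ S   [B -> S]
S ⇒ (B)   [S -> ( B )]
(B) ⇒ (S)   [B -> S]
(S) ⇒ ((B))   [S -> ( B )]
((B)) ⇒ (({B}))   [B -> { B }]
(({B})) ⇒ (({{B}}))   [B -> { B }]
(({{B}})) ⇒ (({{{}}}))   [B -> { }]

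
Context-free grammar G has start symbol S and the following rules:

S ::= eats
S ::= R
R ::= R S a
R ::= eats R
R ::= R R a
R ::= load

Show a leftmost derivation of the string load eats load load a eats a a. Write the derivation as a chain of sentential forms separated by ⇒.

S ⇒ R   [S ::= R]
R ⇒ R R a   [R ::= R R a]
R R a ⇒ load R a   [R ::= load]
load R a ⇒ load R S a a   [R ::= R S a]
load R S a a ⇒ load R R a S a a   [R ::= R R a]
load R R a S a a ⇒ load eats R R a S a a   [R ::= eats R]
load eats R R a S a a ⇒ load eats load R a S a a   [R ::= load]
load eats load R a S a a ⇒ load eats load load a S a a   [R ::= load]
load eats load load a S a a ⇒ load eats load load a eats a a   [S ::= eats]

S ⇒ R ⇒ R R a ⇒ load R a ⇒ load R S a a ⇒ load R R a S a a ⇒ load eats R R a S a a ⇒ load eats load R a S a a ⇒ load eats load load a S a a ⇒ load eats load load a eats a a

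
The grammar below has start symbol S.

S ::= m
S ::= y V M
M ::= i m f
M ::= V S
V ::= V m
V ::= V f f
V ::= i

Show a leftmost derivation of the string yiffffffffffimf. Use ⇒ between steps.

S⇒yVM⇒yVffM⇒yVffffM⇒yVffffffM⇒yVffffffffM⇒yVffffffffffM⇒yiffffffffffM⇒yiffffffffffimf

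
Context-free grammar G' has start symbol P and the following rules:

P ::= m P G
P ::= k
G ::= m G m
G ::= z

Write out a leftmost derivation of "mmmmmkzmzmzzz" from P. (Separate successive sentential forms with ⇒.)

P ⇒ mPG ⇒ mmPGG ⇒ mmmPGGG ⇒ mmmmPGGGG ⇒ mmmmmPGGGGG ⇒ mmmmmkGGGGG ⇒ mmmmmkzGGGG ⇒ mmmmmkzmGmGGG ⇒ mmmmmkzmzmGGG ⇒ mmmmmkzmzmzGG ⇒ mmmmmkzmzmzzG ⇒ mmmmmkzmzmzzz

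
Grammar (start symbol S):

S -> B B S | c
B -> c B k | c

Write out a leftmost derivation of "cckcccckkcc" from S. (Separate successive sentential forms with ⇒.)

S⇒BBS⇒cBkBS⇒cckBS⇒cckcS⇒cckcBBS⇒cckccBkBS⇒cckcccBkkBS⇒cckcccckkBS⇒cckcccckkcS⇒cckcccckkcc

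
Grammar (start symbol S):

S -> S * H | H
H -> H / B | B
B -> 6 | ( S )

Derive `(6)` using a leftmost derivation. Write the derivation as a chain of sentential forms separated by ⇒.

S ⇒ H   [S -> H]
H ⇒ B   [H -> B]
B ⇒ (S)   [B -> ( S )]
(S) ⇒ (H)   [S -> H]
(H) ⇒ (B)   [H -> B]
(B) ⇒ (6)   [B -> 6]

S ⇒ H ⇒ B ⇒ (S) ⇒ (H) ⇒ (B) ⇒ (6)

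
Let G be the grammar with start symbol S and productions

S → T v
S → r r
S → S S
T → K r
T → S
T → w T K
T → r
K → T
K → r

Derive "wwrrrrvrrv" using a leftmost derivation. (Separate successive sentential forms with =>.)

S => SS   [S → S S]
SS => TvS   [S → T v]
TvS => wTKvS   [T → w T K]
wTKvS => wwTKKvS   [T → w T K]
wwTKKvS => wwKrKKvS   [T → K r]
wwKrKKvS => wwrrKKvS   [K → r]
wwrrKKvS => wwrrrKvS   [K → r]
wwrrrKvS => wwrrrTvS   [K → T]
wwrrrTvS => wwrrrrvS   [T → r]
wwrrrrvS => wwrrrrvTv   [S → T v]
wwrrrrvTv => wwrrrrvKrv   [T → K r]
wwrrrrvKrv => wwrrrrvrrv   [K → r]

S => SS => TvS => wTKvS => wwTKKvS => wwKrKKvS => wwrrKKvS => wwrrrKvS => wwrrrTvS => wwrrrrvS => wwrrrrvTv => wwrrrrvKrv => wwrrrrvrrv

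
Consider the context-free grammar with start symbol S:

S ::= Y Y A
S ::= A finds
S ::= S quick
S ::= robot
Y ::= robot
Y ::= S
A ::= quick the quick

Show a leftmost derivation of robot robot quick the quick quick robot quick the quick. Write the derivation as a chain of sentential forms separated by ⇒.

S ⇒ Y Y A   [S ::= Y Y A]
Y Y A ⇒ S Y A   [Y ::= S]
S Y A ⇒ S quick Y A   [S ::= S quick]
S quick Y A ⇒ Y Y A quick Y A   [S ::= Y Y A]
Y Y A quick Y A ⇒ S Y A quick Y A   [Y ::= S]
S Y A quick Y A ⇒ robot Y A quick Y A   [S ::= robot]
robot Y A quick Y A ⇒ robot robot A quick Y A   [Y ::= robot]
robot robot A quick Y A ⇒ robot robot quick the quick quick Y A   [A ::= quick the quick]
robot robot quick the quick quick Y A ⇒ robot robot quick the quick quick robot A   [Y ::= robot]
robot robot quick the quick quick robot A ⇒ robot robot quick the quick quick robot quick the quick   [A ::= quick the quick]

S ⇒ Y Y A ⇒ S Y A ⇒ S quick Y A ⇒ Y Y A quick Y A ⇒ S Y A quick Y A ⇒ robot Y A quick Y A ⇒ robot robot A quick Y A ⇒ robot robot quick the quick quick Y A ⇒ robot robot quick the quick quick robot A ⇒ robot robot quick the quick quick robot quick the quick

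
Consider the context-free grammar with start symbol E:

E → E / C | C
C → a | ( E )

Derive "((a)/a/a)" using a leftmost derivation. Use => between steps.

E=>C=>(E)=>(E/C)=>(E/C/C)=>(C/C/C)=>((E)/C/C)=>((C)/C/C)=>((a)/C/C)=>((a)/a/C)=>((a)/a/a)

E => C   [E → C]
C => (E)   [C → ( E )]
(E) => (E/C)   [E → E / C]
(E/C) => (E/C/C)   [E → E / C]
(E/C/C) => (C/C/C)   [E → C]
(C/C/C) => ((E)/C/C)   [C → ( E )]
((E)/C/C) => ((C)/C/C)   [E → C]
((C)/C/C) => ((a)/C/C)   [C → a]
((a)/C/C) => ((a)/a/C)   [C → a]
((a)/a/C) => ((a)/a/a)   [C → a]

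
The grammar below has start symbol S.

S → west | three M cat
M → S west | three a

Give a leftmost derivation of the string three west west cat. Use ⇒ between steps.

S ⇒ three M cat ⇒ three S west cat ⇒ three west west cat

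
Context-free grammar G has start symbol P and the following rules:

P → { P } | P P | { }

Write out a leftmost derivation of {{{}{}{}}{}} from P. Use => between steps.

P => {P} => {PP} => {{P}P} => {{PP}P} => {{PPP}P} => {{{}PP}P} => {{{}{}P}P} => {{{}{}{}}P} => {{{}{}{}}{}}

P => {P}   [P → { P }]
{P} => {PP}   [P → P P]
{PP} => {{P}P}   [P → { P }]
{{P}P} => {{PP}P}   [P → P P]
{{PP}P} => {{PPP}P}   [P → P P]
{{PPP}P} => {{{}PP}P}   [P → { }]
{{{}PP}P} => {{{}{}P}P}   [P → { }]
{{{}{}P}P} => {{{}{}{}}P}   [P → { }]
{{{}{}{}}P} => {{{}{}{}}{}}   [P → { }]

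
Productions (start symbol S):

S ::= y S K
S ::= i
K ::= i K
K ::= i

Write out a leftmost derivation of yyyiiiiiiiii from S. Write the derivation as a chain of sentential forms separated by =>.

S=>ySK=>yySKK=>yyySKKK=>yyyiKKK=>yyyiiKKK=>yyyiiiKKK=>yyyiiiiKKK=>yyyiiiiiKK=>yyyiiiiiiK=>yyyiiiiiiiK=>yyyiiiiiiiiK=>yyyiiiiiiiii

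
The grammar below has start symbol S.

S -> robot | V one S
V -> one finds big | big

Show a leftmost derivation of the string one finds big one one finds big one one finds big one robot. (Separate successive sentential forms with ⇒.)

S ⇒ V one S ⇒ one finds big one S ⇒ one finds big one V one S ⇒ one finds big one one finds big one S ⇒ one finds big one one finds big one V one S ⇒ one finds big one one finds big one one finds big one S ⇒ one finds big one one finds big one one finds big one robot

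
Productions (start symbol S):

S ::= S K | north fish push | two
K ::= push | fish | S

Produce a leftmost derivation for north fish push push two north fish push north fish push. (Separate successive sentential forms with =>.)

S => S K => S K K => north fish push K K => north fish push push K => north fish push push S => north fish push push S K => north fish push push S K K => north fish push push two K K => north fish push push two S K => north fish push push two north fish push K => north fish push push two north fish push S => north fish push push two north fish push north fish push

S => S K   [S ::= S K]
S K => S K K   [S ::= S K]
S K K => north fish push K K   [S ::= north fish push]
north fish push K K => north fish push push K   [K ::= push]
north fish push push K => north fish push push S   [K ::= S]
north fish push push S => north fish push push S K   [S ::= S K]
north fish push push S K => north fish push push S K K   [S ::= S K]
north fish push push S K K => north fish push push two K K   [S ::= two]
north fish push push two K K => north fish push push two S K   [K ::= S]
north fish push push two S K => north fish push push two north fish push K   [S ::= north fish push]
north fish push push two north fish push K => north fish push push two north fish push S   [K ::= S]
north fish push push two north fish push S => north fish push push two north fish push north fish push   [S ::= north fish push]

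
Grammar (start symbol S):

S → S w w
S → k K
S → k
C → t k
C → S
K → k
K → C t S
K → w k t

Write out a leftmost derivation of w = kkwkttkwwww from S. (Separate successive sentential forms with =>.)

S => kK   [S → k K]
kK => kCtS   [K → C t S]
kCtS => kStS   [C → S]
kStS => kkKtS   [S → k K]
kkKtS => kkwkttS   [K → w k t]
kkwkttS => kkwkttSww   [S → S w w]
kkwkttSww => kkwkttSwwww   [S → S w w]
kkwkttSwwww => kkwkttkwwww   [S → k]

S=>kK=>kCtS=>kStS=>kkKtS=>kkwkttS=>kkwkttSww=>kkwkttSwwww=>kkwkttkwwww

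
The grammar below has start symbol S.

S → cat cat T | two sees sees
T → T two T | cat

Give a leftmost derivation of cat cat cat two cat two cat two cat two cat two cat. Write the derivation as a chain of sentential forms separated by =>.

S => cat cat T => cat cat T two T => cat cat T two T two T => cat cat T two T two T two T => cat cat T two T two T two T two T => cat cat T two T two T two T two T two T => cat cat cat two T two T two T two T two T => cat cat cat two cat two T two T two T two T => cat cat cat two cat two cat two T two T two T => cat cat cat two cat two cat two cat two T two T => cat cat cat two cat two cat two cat two cat two T => cat cat cat two cat two cat two cat two cat two cat

S => cat cat T   [S → cat cat T]
cat cat T => cat cat T two T   [T → T two T]
cat cat T two T => cat cat T two T two T   [T → T two T]
cat cat T two T two T => cat cat T two T two T two T   [T → T two T]
cat cat T two T two T two T => cat cat T two T two T two T two T   [T → T two T]
cat cat T two T two T two T two T => cat cat T two T two T two T two T two T   [T → T two T]
cat cat T two T two T two T two T two T => cat cat cat two T two T two T two T two T   [T → cat]
cat cat cat two T two T two T two T two T => cat cat cat two cat two T two T two T two T   [T → cat]
cat cat cat two cat two T two T two T two T => cat cat cat two cat two cat two T two T two T   [T → cat]
cat cat cat two cat two cat two T two T two T => cat cat cat two cat two cat two cat two T two T   [T → cat]
cat cat cat two cat two cat two cat two T two T => cat cat cat two cat two cat two cat two cat two T   [T → cat]
cat cat cat two cat two cat two cat two cat two T => cat cat cat two cat two cat two cat two cat two cat   [T → cat]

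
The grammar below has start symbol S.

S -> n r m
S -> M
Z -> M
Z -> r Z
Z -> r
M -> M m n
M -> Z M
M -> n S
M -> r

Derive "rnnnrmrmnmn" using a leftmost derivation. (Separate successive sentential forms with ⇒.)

S ⇒ M   [S -> M]
M ⇒ ZM   [M -> Z M]
ZM ⇒ rM   [Z -> r]
rM ⇒ rnS   [M -> n S]
rnS ⇒ rnM   [S -> M]
rnM ⇒ rnZM   [M -> Z M]
rnZM ⇒ rnMM   [Z -> M]
rnMM ⇒ rnnSM   [M -> n S]
rnnSM ⇒ rnnnrmM   [S -> n r m]
rnnnrmM ⇒ rnnnrmMmn   [M -> M m n]
rnnnrmMmn ⇒ rnnnrmMmnmn   [M -> M m n]
rnnnrmMmnmn ⇒ rnnnrmrmnmn   [M -> r]

S ⇒ M ⇒ ZM ⇒ rM ⇒ rnS ⇒ rnM ⇒ rnZM ⇒ rnMM ⇒ rnnSM ⇒ rnnnrmM ⇒ rnnnrmMmn ⇒ rnnnrmMmnmn ⇒ rnnnrmrmnmn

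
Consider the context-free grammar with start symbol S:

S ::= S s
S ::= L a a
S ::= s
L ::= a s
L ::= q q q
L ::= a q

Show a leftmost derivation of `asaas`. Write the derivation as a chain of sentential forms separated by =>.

S => Ss => Laas => asaas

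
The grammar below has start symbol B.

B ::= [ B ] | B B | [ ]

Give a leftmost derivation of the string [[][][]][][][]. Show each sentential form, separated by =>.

B => BB   [B ::= B B]
BB => BBB   [B ::= B B]
BBB => BBBB   [B ::= B B]
BBBB => [B]BBB   [B ::= [ B ]]
[B]BBB => [BB]BBB   [B ::= B B]
[BB]BBB => [BBB]BBB   [B ::= B B]
[BBB]BBB => [[]BB]BBB   [B ::= [ ]]
[[]BB]BBB => [[][]B]BBB   [B ::= [ ]]
[[][]B]BBB => [[][][]]BBB   [B ::= [ ]]
[[][][]]BBB => [[][][]][]BB   [B ::= [ ]]
[[][][]][]BB => [[][][]][][]B   [B ::= [ ]]
[[][][]][][]B => [[][][]][][][]   [B ::= [ ]]

B => BB => BBB => BBBB => [B]BBB => [BB]BBB => [BBB]BBB => [[]BB]BBB => [[][]B]BBB => [[][][]]BBB => [[][][]][]BB => [[][][]][][]B => [[][][]][][][]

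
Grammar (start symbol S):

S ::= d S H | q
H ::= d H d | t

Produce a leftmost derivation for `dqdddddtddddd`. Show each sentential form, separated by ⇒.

S ⇒ dSH   [S ::= d S H]
dSH ⇒ dqH   [S ::= q]
dqH ⇒ dqdHd   [H ::= d H d]
dqdHd ⇒ dqddHdd   [H ::= d H d]
dqddHdd ⇒ dqdddHddd   [H ::= d H d]
dqdddHddd ⇒ dqddddHdddd   [H ::= d H d]
dqddddHdddd ⇒ dqdddddHddddd   [H ::= d H d]
dqdddddHddddd ⇒ dqdddddtddddd   [H ::= t]

S⇒dSH⇒dqH⇒dqdHd⇒dqddHdd⇒dqdddHddd⇒dqddddHdddd⇒dqdddddHddddd⇒dqdddddtddddd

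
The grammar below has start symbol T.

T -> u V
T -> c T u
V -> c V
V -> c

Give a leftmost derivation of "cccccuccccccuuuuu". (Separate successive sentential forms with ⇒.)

T ⇒ cTu   [T -> c T u]
cTu ⇒ ccTuu   [T -> c T u]
ccTuu ⇒ cccTuuu   [T -> c T u]
cccTuuu ⇒ ccccTuuuu   [T -> c T u]
ccccTuuuu ⇒ cccccTuuuuu   [T -> c T u]
cccccTuuuuu ⇒ cccccuVuuuuu   [T -> u V]
cccccuVuuuuu ⇒ cccccucVuuuuu   [V -> c V]
cccccucVuuuuu ⇒ cccccuccVuuuuu   [V -> c V]
cccccuccVuuuuu ⇒ cccccucccVuuuuu   [V -> c V]
cccccucccVuuuuu ⇒ cccccuccccVuuuuu   [V -> c V]
cccccuccccVuuuuu ⇒ cccccucccccVuuuuu   [V -> c V]
cccccucccccVuuuuu ⇒ cccccuccccccuuuuu   [V -> c]

T⇒cTu⇒ccTuu⇒cccTuuu⇒ccccTuuuu⇒cccccTuuuuu⇒cccccuVuuuuu⇒cccccucVuuuuu⇒cccccuccVuuuuu⇒cccccucccVuuuuu⇒cccccuccccVuuuuu⇒cccccucccccVuuuuu⇒cccccuccccccuuuuu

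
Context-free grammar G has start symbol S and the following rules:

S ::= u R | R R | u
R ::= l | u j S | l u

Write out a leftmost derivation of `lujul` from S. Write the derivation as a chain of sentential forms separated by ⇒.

S ⇒ RR   [S ::= R R]
RR ⇒ lR   [R ::= l]
lR ⇒ lujS   [R ::= u j S]
lujS ⇒ lujuR   [S ::= u R]
lujuR ⇒ lujul   [R ::= l]

S ⇒ RR ⇒ lR ⇒ lujS ⇒ lujuR ⇒ lujul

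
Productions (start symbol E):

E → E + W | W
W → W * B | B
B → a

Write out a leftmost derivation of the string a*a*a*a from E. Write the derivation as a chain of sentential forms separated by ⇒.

E ⇒ W   [E → W]
W ⇒ W*B   [W → W * B]
W*B ⇒ W*B*B   [W → W * B]
W*B*B ⇒ W*B*B*B   [W → W * B]
W*B*B*B ⇒ B*B*B*B   [W → B]
B*B*B*B ⇒ a*B*B*B   [B → a]
a*B*B*B ⇒ a*a*B*B   [B → a]
a*a*B*B ⇒ a*a*a*B   [B → a]
a*a*a*B ⇒ a*a*a*a   [B → a]

E ⇒ W ⇒ W*B ⇒ W*B*B ⇒ W*B*B*B ⇒ B*B*B*B ⇒ a*B*B*B ⇒ a*a*B*B ⇒ a*a*a*B ⇒ a*a*a*a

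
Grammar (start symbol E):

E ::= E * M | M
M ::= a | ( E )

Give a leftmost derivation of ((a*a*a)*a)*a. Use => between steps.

E => E*M   [E ::= E * M]
E*M => M*M   [E ::= M]
M*M => (E)*M   [M ::= ( E )]
(E)*M => (E*M)*M   [E ::= E * M]
(E*M)*M => (M*M)*M   [E ::= M]
(M*M)*M => ((E)*M)*M   [M ::= ( E )]
((E)*M)*M => ((E*M)*M)*M   [E ::= E * M]
((E*M)*M)*M => ((E*M*M)*M)*M   [E ::= E * M]
((E*M*M)*M)*M => ((M*M*M)*M)*M   [E ::= M]
((M*M*M)*M)*M => ((a*M*M)*M)*M   [M ::= a]
((a*M*M)*M)*M => ((a*a*M)*M)*M   [M ::= a]
((a*a*M)*M)*M => ((a*a*a)*M)*M   [M ::= a]
((a*a*a)*M)*M => ((a*a*a)*a)*M   [M ::= a]
((a*a*a)*a)*M => ((a*a*a)*a)*a   [M ::= a]

E => E*M => M*M => (E)*M => (E*M)*M => (M*M)*M => ((E)*M)*M => ((E*M)*M)*M => ((E*M*M)*M)*M => ((M*M*M)*M)*M => ((a*M*M)*M)*M => ((a*a*M)*M)*M => ((a*a*a)*M)*M => ((a*a*a)*a)*M => ((a*a*a)*a)*a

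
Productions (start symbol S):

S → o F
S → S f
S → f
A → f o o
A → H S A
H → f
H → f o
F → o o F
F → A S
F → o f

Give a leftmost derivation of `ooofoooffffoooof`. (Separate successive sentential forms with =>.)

S => oF => oooF => oooAS => oooHSAS => ooofoSAS => ooofoSfAS => ooofoSffAS => ooofooFffAS => ooofooofffAS => ooofoooffffooS => ooofoooffffoooF => ooofoooffffoooof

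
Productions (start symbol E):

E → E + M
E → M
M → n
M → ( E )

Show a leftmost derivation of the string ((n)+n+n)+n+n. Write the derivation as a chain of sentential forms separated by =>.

E => E+M => E+M+M => M+M+M => (E)+M+M => (E+M)+M+M => (E+M+M)+M+M => (M+M+M)+M+M => ((E)+M+M)+M+M => ((M)+M+M)+M+M => ((n)+M+M)+M+M => ((n)+n+M)+M+M => ((n)+n+n)+M+M => ((n)+n+n)+n+M => ((n)+n+n)+n+n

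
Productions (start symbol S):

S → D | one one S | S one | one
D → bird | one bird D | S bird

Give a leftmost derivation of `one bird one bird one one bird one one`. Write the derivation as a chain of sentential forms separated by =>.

S => S one => S one one => D one one => one bird D one one => one bird one bird D one one => one bird one bird S bird one one => one bird one bird S one bird one one => one bird one bird one one bird one one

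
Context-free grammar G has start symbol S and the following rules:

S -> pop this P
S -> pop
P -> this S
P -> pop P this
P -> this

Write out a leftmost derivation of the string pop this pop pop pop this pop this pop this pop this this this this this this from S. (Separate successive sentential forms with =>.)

S => pop this P => pop this pop P this => pop this pop pop P this this => pop this pop pop pop P this this this => pop this pop pop pop this S this this this => pop this pop pop pop this pop this P this this this => pop this pop pop pop this pop this pop P this this this this => pop this pop pop pop this pop this pop this S this this this this => pop this pop pop pop this pop this pop this pop this P this this this this => pop this pop pop pop this pop this pop this pop this this this this this this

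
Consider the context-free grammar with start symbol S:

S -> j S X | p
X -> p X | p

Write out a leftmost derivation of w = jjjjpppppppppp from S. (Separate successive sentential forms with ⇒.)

S ⇒ jSX ⇒ jjSXX ⇒ jjjSXXX ⇒ jjjjSXXXX ⇒ jjjjpXXXX ⇒ jjjjppXXXX ⇒ jjjjpppXXXX ⇒ jjjjppppXXXX ⇒ jjjjpppppXXXX ⇒ jjjjppppppXXXX ⇒ jjjjpppppppXXX ⇒ jjjjppppppppXX ⇒ jjjjpppppppppX ⇒ jjjjpppppppppp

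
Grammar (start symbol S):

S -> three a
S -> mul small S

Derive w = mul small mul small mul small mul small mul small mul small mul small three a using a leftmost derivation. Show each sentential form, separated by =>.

S => mul small S   [S -> mul small S]
mul small S => mul small mul small S   [S -> mul small S]
mul small mul small S => mul small mul small mul small S   [S -> mul small S]
mul small mul small mul small S => mul small mul small mul small mul small S   [S -> mul small S]
mul small mul small mul small mul small S => mul small mul small mul small mul small mul small S   [S -> mul small S]
mul small mul small mul small mul small mul small S => mul small mul small mul small mul small mul small mul small S   [S -> mul small S]
mul small mul small mul small mul small mul small mul small S => mul small mul small mul small mul small mul small mul small mul small S   [S -> mul small S]
mul small mul small mul small mul small mul small mul small mul small S => mul small mul small mul small mul small mul small mul small mul small three a   [S -> three a]

S => mul small S => mul small mul small S => mul small mul small mul small S => mul small mul small mul small mul small S => mul small mul small mul small mul small mul small S => mul small mul small mul small mul small mul small mul small S => mul small mul small mul small mul small mul small mul small mul small S => mul small mul small mul small mul small mul small mul small mul small three a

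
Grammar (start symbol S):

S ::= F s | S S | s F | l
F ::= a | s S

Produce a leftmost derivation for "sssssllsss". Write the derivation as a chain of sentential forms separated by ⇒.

S ⇒ sF   [S ::= s F]
sF ⇒ ssS   [F ::= s S]
ssS ⇒ ssFs   [S ::= F s]
ssFs ⇒ sssSs   [F ::= s S]
sssSs ⇒ sssFss   [S ::= F s]
sssFss ⇒ ssssSss   [F ::= s S]
ssssSss ⇒ ssssFsss   [S ::= F s]
ssssFsss ⇒ sssssSsss   [F ::= s S]
sssssSsss ⇒ sssssSSsss   [S ::= S S]
sssssSSsss ⇒ ssssslSsss   [S ::= l]
ssssslSsss ⇒ sssssllsss   [S ::= l]

S⇒sF⇒ssS⇒ssFs⇒sssSs⇒sssFss⇒ssssSss⇒ssssFsss⇒sssssSsss⇒sssssSSsss⇒ssssslSsss⇒sssssllsss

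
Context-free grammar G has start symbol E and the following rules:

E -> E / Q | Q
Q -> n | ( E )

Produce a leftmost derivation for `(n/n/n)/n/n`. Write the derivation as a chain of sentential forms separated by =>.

E => E/Q => E/Q/Q => Q/Q/Q => (E)/Q/Q => (E/Q)/Q/Q => (E/Q/Q)/Q/Q => (Q/Q/Q)/Q/Q => (n/Q/Q)/Q/Q => (n/n/Q)/Q/Q => (n/n/n)/Q/Q => (n/n/n)/n/Q => (n/n/n)/n/n

E => E/Q   [E -> E / Q]
E/Q => E/Q/Q   [E -> E / Q]
E/Q/Q => Q/Q/Q   [E -> Q]
Q/Q/Q => (E)/Q/Q   [Q -> ( E )]
(E)/Q/Q => (E/Q)/Q/Q   [E -> E / Q]
(E/Q)/Q/Q => (E/Q/Q)/Q/Q   [E -> E / Q]
(E/Q/Q)/Q/Q => (Q/Q/Q)/Q/Q   [E -> Q]
(Q/Q/Q)/Q/Q => (n/Q/Q)/Q/Q   [Q -> n]
(n/Q/Q)/Q/Q => (n/n/Q)/Q/Q   [Q -> n]
(n/n/Q)/Q/Q => (n/n/n)/Q/Q   [Q -> n]
(n/n/n)/Q/Q => (n/n/n)/n/Q   [Q -> n]
(n/n/n)/n/Q => (n/n/n)/n/n   [Q -> n]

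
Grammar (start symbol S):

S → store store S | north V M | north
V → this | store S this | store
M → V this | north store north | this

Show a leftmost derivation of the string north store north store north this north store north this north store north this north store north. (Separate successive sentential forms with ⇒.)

S ⇒ north V M ⇒ north store S this M ⇒ north store north V M this M ⇒ north store north store S this M this M ⇒ north store north store north V M this M this M ⇒ north store north store north this M this M this M ⇒ north store north store north this north store north this M this M ⇒ north store north store north this north store north this north store north this M ⇒ north store north store north this north store north this north store north this north store north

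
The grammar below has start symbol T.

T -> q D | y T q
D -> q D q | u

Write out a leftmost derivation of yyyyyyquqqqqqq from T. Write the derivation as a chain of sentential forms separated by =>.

T => yTq   [T -> y T q]
yTq => yyTqq   [T -> y T q]
yyTqq => yyyTqqq   [T -> y T q]
yyyTqqq => yyyyTqqqq   [T -> y T q]
yyyyTqqqq => yyyyyTqqqqq   [T -> y T q]
yyyyyTqqqqq => yyyyyyTqqqqqq   [T -> y T q]
yyyyyyTqqqqqq => yyyyyyqDqqqqqq   [T -> q D]
yyyyyyqDqqqqqq => yyyyyyquqqqqqq   [D -> u]

T=>yTq=>yyTqq=>yyyTqqq=>yyyyTqqqq=>yyyyyTqqqqq=>yyyyyyTqqqqqq=>yyyyyyqDqqqqqq=>yyyyyyquqqqqqq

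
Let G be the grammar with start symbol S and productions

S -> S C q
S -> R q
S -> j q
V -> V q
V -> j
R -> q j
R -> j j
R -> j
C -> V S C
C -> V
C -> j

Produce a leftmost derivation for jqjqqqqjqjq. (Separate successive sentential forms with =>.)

S => SCq   [S -> S C q]
SCq => jqCq   [S -> j q]
jqCq => jqVSCq   [C -> V S C]
jqVSCq => jqVqSCq   [V -> V q]
jqVqSCq => jqVqqSCq   [V -> V q]
jqVqqSCq => jqVqqqSCq   [V -> V q]
jqVqqqSCq => jqVqqqqSCq   [V -> V q]
jqVqqqqSCq => jqjqqqqSCq   [V -> j]
jqjqqqqSCq => jqjqqqqjqCq   [S -> j q]
jqjqqqqjqCq => jqjqqqqjqjq   [C -> j]

S => SCq => jqCq => jqVSCq => jqVqSCq => jqVqqSCq => jqVqqqSCq => jqVqqqqSCq => jqjqqqqSCq => jqjqqqqjqCq => jqjqqqqjqjq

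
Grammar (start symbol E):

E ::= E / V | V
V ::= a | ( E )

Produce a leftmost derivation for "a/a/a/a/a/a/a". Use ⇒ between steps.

E ⇒ E/V   [E ::= E / V]
E/V ⇒ E/V/V   [E ::= E / V]
E/V/V ⇒ E/V/V/V   [E ::= E / V]
E/V/V/V ⇒ E/V/V/V/V   [E ::= E / V]
E/V/V/V/V ⇒ E/V/V/V/V/V   [E ::= E / V]
E/V/V/V/V/V ⇒ E/V/V/V/V/V/V   [E ::= E / V]
E/V/V/V/V/V/V ⇒ V/V/V/V/V/V/V   [E ::= V]
V/V/V/V/V/V/V ⇒ a/V/V/V/V/V/V   [V ::= a]
a/V/V/V/V/V/V ⇒ a/a/V/V/V/V/V   [V ::= a]
a/a/V/V/V/V/V ⇒ a/a/a/V/V/V/V   [V ::= a]
a/a/a/V/V/V/V ⇒ a/a/a/a/V/V/V   [V ::= a]
a/a/a/a/V/V/V ⇒ a/a/a/a/a/V/V   [V ::= a]
a/a/a/a/a/V/V ⇒ a/a/a/a/a/a/V   [V ::= a]
a/a/a/a/a/a/V ⇒ a/a/a/a/a/a/a   [V ::= a]

E ⇒ E/V ⇒ E/V/V ⇒ E/V/V/V ⇒ E/V/V/V/V ⇒ E/V/V/V/V/V ⇒ E/V/V/V/V/V/V ⇒ V/V/V/V/V/V/V ⇒ a/V/V/V/V/V/V ⇒ a/a/V/V/V/V/V ⇒ a/a/a/V/V/V/V ⇒ a/a/a/a/V/V/V ⇒ a/a/a/a/a/V/V ⇒ a/a/a/a/a/a/V ⇒ a/a/a/a/a/a/a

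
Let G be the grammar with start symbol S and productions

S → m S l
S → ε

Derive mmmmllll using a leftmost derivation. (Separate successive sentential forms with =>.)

S => mSl   [S → m S l]
mSl => mmSll   [S → m S l]
mmSll => mmmSlll   [S → m S l]
mmmSlll => mmmmSllll   [S → m S l]
mmmmSllll => mmmmllll   [S → ε]

S=>mSl=>mmSll=>mmmSlll=>mmmmSllll=>mmmmllll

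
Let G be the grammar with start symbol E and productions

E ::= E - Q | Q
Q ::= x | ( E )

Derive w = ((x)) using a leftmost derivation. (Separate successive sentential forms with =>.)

E => Q   [E ::= Q]
Q => (E)   [Q ::= ( E )]
(E) => (Q)   [E ::= Q]
(Q) => ((E))   [Q ::= ( E )]
((E)) => ((Q))   [E ::= Q]
((Q)) => ((x))   [Q ::= x]

E=>Q=>(E)=>(Q)=>((E))=>((Q))=>((x))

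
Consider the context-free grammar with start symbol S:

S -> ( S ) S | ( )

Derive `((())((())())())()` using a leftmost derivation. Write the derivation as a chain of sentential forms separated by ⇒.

S ⇒ (S)S ⇒ ((S)S)S ⇒ ((())S)S ⇒ ((())(S)S)S ⇒ ((())((S)S)S)S ⇒ ((())((())S)S)S ⇒ ((())((())())S)S ⇒ ((())((())())())S ⇒ ((())((())())())()

S ⇒ (S)S   [S -> ( S ) S]
(S)S ⇒ ((S)S)S   [S -> ( S ) S]
((S)S)S ⇒ ((())S)S   [S -> ( )]
((())S)S ⇒ ((())(S)S)S   [S -> ( S ) S]
((())(S)S)S ⇒ ((())((S)S)S)S   [S -> ( S ) S]
((())((S)S)S)S ⇒ ((())((())S)S)S   [S -> ( )]
((())((())S)S)S ⇒ ((())((())())S)S   [S -> ( )]
((())((())())S)S ⇒ ((())((())())())S   [S -> ( )]
((())((())())())S ⇒ ((())((())())())()   [S -> ( )]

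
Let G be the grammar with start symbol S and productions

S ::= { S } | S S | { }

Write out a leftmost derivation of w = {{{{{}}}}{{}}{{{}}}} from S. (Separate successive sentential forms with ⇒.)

S ⇒ {S} ⇒ {SS} ⇒ {SSS} ⇒ {{S}SS} ⇒ {{{S}}SS} ⇒ {{{{S}}}SS} ⇒ {{{{{}}}}SS} ⇒ {{{{{}}}}{S}S} ⇒ {{{{{}}}}{{}}S} ⇒ {{{{{}}}}{{}}{S}} ⇒ {{{{{}}}}{{}}{{S}}} ⇒ {{{{{}}}}{{}}{{{}}}}

S ⇒ {S}   [S ::= { S }]
{S} ⇒ {SS}   [S ::= S S]
{SS} ⇒ {SSS}   [S ::= S S]
{SSS} ⇒ {{S}SS}   [S ::= { S }]
{{S}SS} ⇒ {{{S}}SS}   [S ::= { S }]
{{{S}}SS} ⇒ {{{{S}}}SS}   [S ::= { S }]
{{{{S}}}SS} ⇒ {{{{{}}}}SS}   [S ::= { }]
{{{{{}}}}SS} ⇒ {{{{{}}}}{S}S}   [S ::= { S }]
{{{{{}}}}{S}S} ⇒ {{{{{}}}}{{}}S}   [S ::= { }]
{{{{{}}}}{{}}S} ⇒ {{{{{}}}}{{}}{S}}   [S ::= { S }]
{{{{{}}}}{{}}{S}} ⇒ {{{{{}}}}{{}}{{S}}}   [S ::= { S }]
{{{{{}}}}{{}}{{S}}} ⇒ {{{{{}}}}{{}}{{{}}}}   [S ::= { }]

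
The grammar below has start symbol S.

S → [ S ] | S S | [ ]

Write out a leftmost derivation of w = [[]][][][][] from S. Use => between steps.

S => SS => SSS => SSSS => SSSSS => [S]SSSS => [[]]SSSS => [[]][]SSS => [[]][][]SS => [[]][][][]S => [[]][][][][]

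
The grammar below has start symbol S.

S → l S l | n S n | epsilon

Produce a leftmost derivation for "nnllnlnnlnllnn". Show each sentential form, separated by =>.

S => nSn   [S → n S n]
nSn => nnSnn   [S → n S n]
nnSnn => nnlSlnn   [S → l S l]
nnlSlnn => nnllSllnn   [S → l S l]
nnllSllnn => nnllnSnllnn   [S → n S n]
nnllnSnllnn => nnllnlSlnllnn   [S → l S l]
nnllnlSlnllnn => nnllnlnSnlnllnn   [S → n S n]
nnllnlnSnlnllnn => nnllnlnnlnllnn   [S → epsilon]

S => nSn => nnSnn => nnlSlnn => nnllSllnn => nnllnSnllnn => nnllnlSlnllnn => nnllnlnSnlnllnn => nnllnlnnlnllnn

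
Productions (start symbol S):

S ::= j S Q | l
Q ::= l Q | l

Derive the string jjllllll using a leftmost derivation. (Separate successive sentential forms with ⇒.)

S⇒jSQ⇒jjSQQ⇒jjlQQ⇒jjllQ⇒jjlllQ⇒jjllllQ⇒jjlllllQ⇒jjllllll

S ⇒ jSQ   [S ::= j S Q]
jSQ ⇒ jjSQQ   [S ::= j S Q]
jjSQQ ⇒ jjlQQ   [S ::= l]
jjlQQ ⇒ jjllQ   [Q ::= l]
jjllQ ⇒ jjlllQ   [Q ::= l Q]
jjlllQ ⇒ jjllllQ   [Q ::= l Q]
jjllllQ ⇒ jjlllllQ   [Q ::= l Q]
jjlllllQ ⇒ jjllllll   [Q ::= l]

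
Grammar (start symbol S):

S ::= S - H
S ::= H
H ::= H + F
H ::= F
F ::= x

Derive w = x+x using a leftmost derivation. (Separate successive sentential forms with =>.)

S => H   [S ::= H]
H => H+F   [H ::= H + F]
H+F => F+F   [H ::= F]
F+F => x+F   [F ::= x]
x+F => x+x   [F ::= x]

S => H => H+F => F+F => x+F => x+x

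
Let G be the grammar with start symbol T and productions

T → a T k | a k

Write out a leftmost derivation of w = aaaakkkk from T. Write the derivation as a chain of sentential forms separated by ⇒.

T ⇒ aTk ⇒ aaTkk ⇒ aaaTkkk ⇒ aaaakkkk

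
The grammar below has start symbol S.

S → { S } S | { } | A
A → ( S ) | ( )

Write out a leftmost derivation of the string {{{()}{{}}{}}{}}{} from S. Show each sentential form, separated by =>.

S => {S}S => {{S}S}S => {{{S}S}S}S => {{{A}S}S}S => {{{()}S}S}S => {{{()}{S}S}S}S => {{{()}{{}}S}S}S => {{{()}{{}}{}}S}S => {{{()}{{}}{}}{}}S => {{{()}{{}}{}}{}}{}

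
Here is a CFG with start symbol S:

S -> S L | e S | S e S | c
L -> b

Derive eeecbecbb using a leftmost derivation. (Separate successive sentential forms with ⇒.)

S ⇒ SL   [S -> S L]
SL ⇒ eSL   [S -> e S]
eSL ⇒ eSLL   [S -> S L]
eSLL ⇒ eSeSLL   [S -> S e S]
eSeSLL ⇒ eeSeSLL   [S -> e S]
eeSeSLL ⇒ eeeSeSLL   [S -> e S]
eeeSeSLL ⇒ eeeSLeSLL   [S -> S L]
eeeSLeSLL ⇒ eeecLeSLL   [S -> c]
eeecLeSLL ⇒ eeecbeSLL   [L -> b]
eeecbeSLL ⇒ eeecbecLL   [S -> c]
eeecbecLL ⇒ eeecbecbL   [L -> b]
eeecbecbL ⇒ eeecbecbb   [L -> b]

S ⇒ SL ⇒ eSL ⇒ eSLL ⇒ eSeSLL ⇒ eeSeSLL ⇒ eeeSeSLL ⇒ eeeSLeSLL ⇒ eeecLeSLL ⇒ eeecbeSLL ⇒ eeecbecLL ⇒ eeecbecbL ⇒ eeecbecbb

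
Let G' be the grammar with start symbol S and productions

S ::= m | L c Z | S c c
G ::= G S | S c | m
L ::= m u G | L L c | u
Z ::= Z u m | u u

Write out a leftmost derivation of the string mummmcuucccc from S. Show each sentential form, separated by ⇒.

S ⇒ Scc ⇒ Scccc ⇒ LcZcccc ⇒ muGcZcccc ⇒ muGScZcccc ⇒ muGSScZcccc ⇒ mumSScZcccc ⇒ mummScZcccc ⇒ mummmcZcccc ⇒ mummmcuucccc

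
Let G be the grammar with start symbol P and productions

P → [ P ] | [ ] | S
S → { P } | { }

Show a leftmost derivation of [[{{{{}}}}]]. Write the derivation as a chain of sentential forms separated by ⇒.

P⇒[P]⇒[[P]]⇒[[S]]⇒[[{P}]]⇒[[{S}]]⇒[[{{P}}]]⇒[[{{S}}]]⇒[[{{{P}}}]]⇒[[{{{S}}}]]⇒[[{{{{}}}}]]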